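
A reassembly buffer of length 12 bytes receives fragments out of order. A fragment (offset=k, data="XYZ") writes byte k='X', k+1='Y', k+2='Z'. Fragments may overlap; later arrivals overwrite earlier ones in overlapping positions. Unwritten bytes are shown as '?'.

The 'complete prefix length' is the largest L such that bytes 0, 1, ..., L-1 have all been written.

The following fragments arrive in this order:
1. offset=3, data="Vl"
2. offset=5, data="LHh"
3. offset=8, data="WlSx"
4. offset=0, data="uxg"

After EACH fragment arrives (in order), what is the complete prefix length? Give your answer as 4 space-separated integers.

Fragment 1: offset=3 data="Vl" -> buffer=???Vl??????? -> prefix_len=0
Fragment 2: offset=5 data="LHh" -> buffer=???VlLHh???? -> prefix_len=0
Fragment 3: offset=8 data="WlSx" -> buffer=???VlLHhWlSx -> prefix_len=0
Fragment 4: offset=0 data="uxg" -> buffer=uxgVlLHhWlSx -> prefix_len=12

Answer: 0 0 0 12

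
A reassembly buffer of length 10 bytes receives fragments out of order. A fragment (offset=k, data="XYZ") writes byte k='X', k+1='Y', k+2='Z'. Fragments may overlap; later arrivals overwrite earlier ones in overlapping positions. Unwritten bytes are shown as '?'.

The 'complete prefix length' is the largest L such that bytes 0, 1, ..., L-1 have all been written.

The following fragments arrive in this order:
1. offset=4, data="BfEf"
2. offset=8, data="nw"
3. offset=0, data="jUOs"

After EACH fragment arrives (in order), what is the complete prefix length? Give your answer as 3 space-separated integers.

Answer: 0 0 10

Derivation:
Fragment 1: offset=4 data="BfEf" -> buffer=????BfEf?? -> prefix_len=0
Fragment 2: offset=8 data="nw" -> buffer=????BfEfnw -> prefix_len=0
Fragment 3: offset=0 data="jUOs" -> buffer=jUOsBfEfnw -> prefix_len=10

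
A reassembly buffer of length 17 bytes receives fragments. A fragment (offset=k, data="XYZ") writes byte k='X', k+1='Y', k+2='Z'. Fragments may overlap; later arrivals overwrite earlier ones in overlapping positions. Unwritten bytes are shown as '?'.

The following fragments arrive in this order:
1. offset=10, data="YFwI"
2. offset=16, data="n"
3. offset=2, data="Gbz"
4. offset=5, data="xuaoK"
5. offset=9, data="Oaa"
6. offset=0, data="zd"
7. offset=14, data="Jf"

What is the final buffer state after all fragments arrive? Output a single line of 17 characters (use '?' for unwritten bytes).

Fragment 1: offset=10 data="YFwI" -> buffer=??????????YFwI???
Fragment 2: offset=16 data="n" -> buffer=??????????YFwI??n
Fragment 3: offset=2 data="Gbz" -> buffer=??Gbz?????YFwI??n
Fragment 4: offset=5 data="xuaoK" -> buffer=??GbzxuaoKYFwI??n
Fragment 5: offset=9 data="Oaa" -> buffer=??GbzxuaoOaawI??n
Fragment 6: offset=0 data="zd" -> buffer=zdGbzxuaoOaawI??n
Fragment 7: offset=14 data="Jf" -> buffer=zdGbzxuaoOaawIJfn

Answer: zdGbzxuaoOaawIJfn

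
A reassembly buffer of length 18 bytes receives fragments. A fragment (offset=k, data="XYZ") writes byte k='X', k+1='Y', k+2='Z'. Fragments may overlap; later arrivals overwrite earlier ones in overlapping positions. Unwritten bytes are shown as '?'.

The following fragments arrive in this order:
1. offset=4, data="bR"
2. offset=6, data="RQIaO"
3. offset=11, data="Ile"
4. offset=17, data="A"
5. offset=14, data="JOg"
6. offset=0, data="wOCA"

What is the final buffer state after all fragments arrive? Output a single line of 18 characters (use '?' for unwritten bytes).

Answer: wOCAbRRQIaOIleJOgA

Derivation:
Fragment 1: offset=4 data="bR" -> buffer=????bR????????????
Fragment 2: offset=6 data="RQIaO" -> buffer=????bRRQIaO???????
Fragment 3: offset=11 data="Ile" -> buffer=????bRRQIaOIle????
Fragment 4: offset=17 data="A" -> buffer=????bRRQIaOIle???A
Fragment 5: offset=14 data="JOg" -> buffer=????bRRQIaOIleJOgA
Fragment 6: offset=0 data="wOCA" -> buffer=wOCAbRRQIaOIleJOgA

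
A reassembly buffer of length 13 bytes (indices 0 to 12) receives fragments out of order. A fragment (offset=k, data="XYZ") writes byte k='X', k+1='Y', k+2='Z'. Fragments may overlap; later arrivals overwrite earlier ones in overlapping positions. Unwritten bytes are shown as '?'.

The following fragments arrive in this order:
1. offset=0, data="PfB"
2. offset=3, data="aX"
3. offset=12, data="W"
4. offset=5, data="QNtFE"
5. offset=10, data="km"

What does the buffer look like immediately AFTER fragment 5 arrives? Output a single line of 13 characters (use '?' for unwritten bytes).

Answer: PfBaXQNtFEkmW

Derivation:
Fragment 1: offset=0 data="PfB" -> buffer=PfB??????????
Fragment 2: offset=3 data="aX" -> buffer=PfBaX????????
Fragment 3: offset=12 data="W" -> buffer=PfBaX???????W
Fragment 4: offset=5 data="QNtFE" -> buffer=PfBaXQNtFE??W
Fragment 5: offset=10 data="km" -> buffer=PfBaXQNtFEkmW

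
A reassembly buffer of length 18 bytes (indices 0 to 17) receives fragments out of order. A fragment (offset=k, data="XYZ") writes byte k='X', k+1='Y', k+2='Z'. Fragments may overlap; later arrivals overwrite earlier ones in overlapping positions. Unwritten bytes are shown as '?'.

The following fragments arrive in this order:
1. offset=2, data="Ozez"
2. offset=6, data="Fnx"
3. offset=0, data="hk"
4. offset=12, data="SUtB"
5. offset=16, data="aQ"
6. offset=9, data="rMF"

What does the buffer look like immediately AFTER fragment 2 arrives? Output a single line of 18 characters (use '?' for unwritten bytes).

Answer: ??OzezFnx?????????

Derivation:
Fragment 1: offset=2 data="Ozez" -> buffer=??Ozez????????????
Fragment 2: offset=6 data="Fnx" -> buffer=??OzezFnx?????????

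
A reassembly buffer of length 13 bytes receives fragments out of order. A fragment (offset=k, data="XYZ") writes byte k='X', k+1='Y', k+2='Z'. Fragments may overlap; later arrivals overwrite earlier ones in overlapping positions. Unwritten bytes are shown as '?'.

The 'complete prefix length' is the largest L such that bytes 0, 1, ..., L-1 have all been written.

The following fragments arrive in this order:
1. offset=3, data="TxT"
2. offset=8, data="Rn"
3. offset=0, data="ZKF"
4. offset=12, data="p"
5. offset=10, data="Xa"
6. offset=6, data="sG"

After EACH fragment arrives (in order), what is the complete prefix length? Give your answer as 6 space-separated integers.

Answer: 0 0 6 6 6 13

Derivation:
Fragment 1: offset=3 data="TxT" -> buffer=???TxT??????? -> prefix_len=0
Fragment 2: offset=8 data="Rn" -> buffer=???TxT??Rn??? -> prefix_len=0
Fragment 3: offset=0 data="ZKF" -> buffer=ZKFTxT??Rn??? -> prefix_len=6
Fragment 4: offset=12 data="p" -> buffer=ZKFTxT??Rn??p -> prefix_len=6
Fragment 5: offset=10 data="Xa" -> buffer=ZKFTxT??RnXap -> prefix_len=6
Fragment 6: offset=6 data="sG" -> buffer=ZKFTxTsGRnXap -> prefix_len=13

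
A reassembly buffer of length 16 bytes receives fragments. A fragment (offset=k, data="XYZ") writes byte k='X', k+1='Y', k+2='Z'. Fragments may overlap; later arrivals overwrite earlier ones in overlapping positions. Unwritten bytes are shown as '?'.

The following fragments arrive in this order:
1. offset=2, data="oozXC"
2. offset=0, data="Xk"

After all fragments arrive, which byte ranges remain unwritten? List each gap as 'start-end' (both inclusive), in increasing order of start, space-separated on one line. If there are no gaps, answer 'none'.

Fragment 1: offset=2 len=5
Fragment 2: offset=0 len=2
Gaps: 7-15

Answer: 7-15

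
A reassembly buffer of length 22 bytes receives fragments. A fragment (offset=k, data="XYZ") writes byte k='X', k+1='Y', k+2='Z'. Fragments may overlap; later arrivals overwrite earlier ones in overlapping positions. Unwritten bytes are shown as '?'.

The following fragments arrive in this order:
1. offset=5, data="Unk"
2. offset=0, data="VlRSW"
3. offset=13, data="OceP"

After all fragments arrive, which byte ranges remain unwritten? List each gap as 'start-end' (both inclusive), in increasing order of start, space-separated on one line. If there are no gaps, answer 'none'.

Answer: 8-12 17-21

Derivation:
Fragment 1: offset=5 len=3
Fragment 2: offset=0 len=5
Fragment 3: offset=13 len=4
Gaps: 8-12 17-21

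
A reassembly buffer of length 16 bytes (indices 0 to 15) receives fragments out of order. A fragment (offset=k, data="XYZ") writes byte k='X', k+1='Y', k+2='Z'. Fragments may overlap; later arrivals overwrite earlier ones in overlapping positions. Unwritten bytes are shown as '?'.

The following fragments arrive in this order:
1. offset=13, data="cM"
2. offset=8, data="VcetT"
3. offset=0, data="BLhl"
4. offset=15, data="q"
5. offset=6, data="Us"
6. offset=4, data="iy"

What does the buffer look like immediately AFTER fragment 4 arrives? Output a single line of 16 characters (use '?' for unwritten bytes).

Fragment 1: offset=13 data="cM" -> buffer=?????????????cM?
Fragment 2: offset=8 data="VcetT" -> buffer=????????VcetTcM?
Fragment 3: offset=0 data="BLhl" -> buffer=BLhl????VcetTcM?
Fragment 4: offset=15 data="q" -> buffer=BLhl????VcetTcMq

Answer: BLhl????VcetTcMq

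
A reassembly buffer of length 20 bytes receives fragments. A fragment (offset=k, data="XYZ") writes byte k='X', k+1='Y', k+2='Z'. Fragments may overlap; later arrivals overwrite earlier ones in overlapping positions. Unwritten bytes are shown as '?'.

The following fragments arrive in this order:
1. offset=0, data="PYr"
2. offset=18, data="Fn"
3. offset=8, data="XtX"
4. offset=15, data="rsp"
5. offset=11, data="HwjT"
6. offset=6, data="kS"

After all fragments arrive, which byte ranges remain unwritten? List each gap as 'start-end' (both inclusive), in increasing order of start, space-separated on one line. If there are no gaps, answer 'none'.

Fragment 1: offset=0 len=3
Fragment 2: offset=18 len=2
Fragment 3: offset=8 len=3
Fragment 4: offset=15 len=3
Fragment 5: offset=11 len=4
Fragment 6: offset=6 len=2
Gaps: 3-5

Answer: 3-5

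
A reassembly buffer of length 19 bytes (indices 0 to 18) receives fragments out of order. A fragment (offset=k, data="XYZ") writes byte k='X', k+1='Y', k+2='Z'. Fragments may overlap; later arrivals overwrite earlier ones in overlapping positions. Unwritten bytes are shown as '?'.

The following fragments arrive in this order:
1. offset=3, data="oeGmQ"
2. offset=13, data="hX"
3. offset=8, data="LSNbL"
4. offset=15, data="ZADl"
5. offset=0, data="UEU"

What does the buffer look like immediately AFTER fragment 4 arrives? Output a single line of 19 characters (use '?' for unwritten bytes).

Answer: ???oeGmQLSNbLhXZADl

Derivation:
Fragment 1: offset=3 data="oeGmQ" -> buffer=???oeGmQ???????????
Fragment 2: offset=13 data="hX" -> buffer=???oeGmQ?????hX????
Fragment 3: offset=8 data="LSNbL" -> buffer=???oeGmQLSNbLhX????
Fragment 4: offset=15 data="ZADl" -> buffer=???oeGmQLSNbLhXZADl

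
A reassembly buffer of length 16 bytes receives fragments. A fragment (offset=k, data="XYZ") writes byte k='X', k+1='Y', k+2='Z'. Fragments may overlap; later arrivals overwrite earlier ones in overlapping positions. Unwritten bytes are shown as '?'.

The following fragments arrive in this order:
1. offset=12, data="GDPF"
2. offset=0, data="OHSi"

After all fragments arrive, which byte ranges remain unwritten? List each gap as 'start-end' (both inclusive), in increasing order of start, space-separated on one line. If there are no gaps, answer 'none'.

Answer: 4-11

Derivation:
Fragment 1: offset=12 len=4
Fragment 2: offset=0 len=4
Gaps: 4-11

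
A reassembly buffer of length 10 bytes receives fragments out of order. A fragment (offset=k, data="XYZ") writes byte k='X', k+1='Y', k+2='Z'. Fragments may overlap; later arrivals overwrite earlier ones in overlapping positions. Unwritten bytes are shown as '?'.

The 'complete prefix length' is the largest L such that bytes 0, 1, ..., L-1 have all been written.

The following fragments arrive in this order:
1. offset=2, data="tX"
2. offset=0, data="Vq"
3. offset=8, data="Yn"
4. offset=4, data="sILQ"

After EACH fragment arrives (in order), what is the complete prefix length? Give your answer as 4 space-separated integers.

Fragment 1: offset=2 data="tX" -> buffer=??tX?????? -> prefix_len=0
Fragment 2: offset=0 data="Vq" -> buffer=VqtX?????? -> prefix_len=4
Fragment 3: offset=8 data="Yn" -> buffer=VqtX????Yn -> prefix_len=4
Fragment 4: offset=4 data="sILQ" -> buffer=VqtXsILQYn -> prefix_len=10

Answer: 0 4 4 10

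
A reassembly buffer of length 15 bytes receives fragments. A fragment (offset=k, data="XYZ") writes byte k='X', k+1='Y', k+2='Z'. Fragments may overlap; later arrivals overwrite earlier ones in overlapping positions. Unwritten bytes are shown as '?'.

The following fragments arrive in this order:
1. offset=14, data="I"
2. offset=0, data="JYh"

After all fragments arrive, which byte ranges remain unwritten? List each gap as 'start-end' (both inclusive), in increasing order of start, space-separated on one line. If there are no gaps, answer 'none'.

Answer: 3-13

Derivation:
Fragment 1: offset=14 len=1
Fragment 2: offset=0 len=3
Gaps: 3-13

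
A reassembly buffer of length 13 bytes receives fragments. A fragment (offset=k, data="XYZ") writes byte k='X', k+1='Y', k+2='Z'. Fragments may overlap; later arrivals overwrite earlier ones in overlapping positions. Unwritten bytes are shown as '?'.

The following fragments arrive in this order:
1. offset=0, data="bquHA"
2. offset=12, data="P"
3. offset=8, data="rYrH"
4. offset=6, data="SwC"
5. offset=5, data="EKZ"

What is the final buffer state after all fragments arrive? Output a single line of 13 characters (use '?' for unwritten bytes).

Fragment 1: offset=0 data="bquHA" -> buffer=bquHA????????
Fragment 2: offset=12 data="P" -> buffer=bquHA???????P
Fragment 3: offset=8 data="rYrH" -> buffer=bquHA???rYrHP
Fragment 4: offset=6 data="SwC" -> buffer=bquHA?SwCYrHP
Fragment 5: offset=5 data="EKZ" -> buffer=bquHAEKZCYrHP

Answer: bquHAEKZCYrHP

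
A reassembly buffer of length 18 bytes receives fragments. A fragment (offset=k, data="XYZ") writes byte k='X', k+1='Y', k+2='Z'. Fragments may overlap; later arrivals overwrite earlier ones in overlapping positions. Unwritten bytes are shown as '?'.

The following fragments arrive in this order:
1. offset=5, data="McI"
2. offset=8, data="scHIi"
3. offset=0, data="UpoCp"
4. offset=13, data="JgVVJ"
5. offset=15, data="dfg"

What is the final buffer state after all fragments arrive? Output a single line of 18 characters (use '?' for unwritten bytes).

Fragment 1: offset=5 data="McI" -> buffer=?????McI??????????
Fragment 2: offset=8 data="scHIi" -> buffer=?????McIscHIi?????
Fragment 3: offset=0 data="UpoCp" -> buffer=UpoCpMcIscHIi?????
Fragment 4: offset=13 data="JgVVJ" -> buffer=UpoCpMcIscHIiJgVVJ
Fragment 5: offset=15 data="dfg" -> buffer=UpoCpMcIscHIiJgdfg

Answer: UpoCpMcIscHIiJgdfg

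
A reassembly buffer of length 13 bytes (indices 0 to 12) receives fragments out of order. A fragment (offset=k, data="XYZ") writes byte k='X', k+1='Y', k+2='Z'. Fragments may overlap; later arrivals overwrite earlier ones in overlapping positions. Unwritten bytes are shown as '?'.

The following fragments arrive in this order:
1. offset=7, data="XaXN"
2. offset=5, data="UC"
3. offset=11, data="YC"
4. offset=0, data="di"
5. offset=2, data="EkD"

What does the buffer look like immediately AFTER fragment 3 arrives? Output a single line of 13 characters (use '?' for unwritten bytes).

Answer: ?????UCXaXNYC

Derivation:
Fragment 1: offset=7 data="XaXN" -> buffer=???????XaXN??
Fragment 2: offset=5 data="UC" -> buffer=?????UCXaXN??
Fragment 3: offset=11 data="YC" -> buffer=?????UCXaXNYC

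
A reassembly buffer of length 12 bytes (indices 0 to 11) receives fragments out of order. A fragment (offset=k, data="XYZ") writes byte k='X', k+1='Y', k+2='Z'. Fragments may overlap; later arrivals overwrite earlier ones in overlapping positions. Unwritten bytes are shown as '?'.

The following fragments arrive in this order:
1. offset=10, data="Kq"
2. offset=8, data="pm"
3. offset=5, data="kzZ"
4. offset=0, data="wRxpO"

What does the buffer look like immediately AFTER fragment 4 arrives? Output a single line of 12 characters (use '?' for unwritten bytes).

Answer: wRxpOkzZpmKq

Derivation:
Fragment 1: offset=10 data="Kq" -> buffer=??????????Kq
Fragment 2: offset=8 data="pm" -> buffer=????????pmKq
Fragment 3: offset=5 data="kzZ" -> buffer=?????kzZpmKq
Fragment 4: offset=0 data="wRxpO" -> buffer=wRxpOkzZpmKq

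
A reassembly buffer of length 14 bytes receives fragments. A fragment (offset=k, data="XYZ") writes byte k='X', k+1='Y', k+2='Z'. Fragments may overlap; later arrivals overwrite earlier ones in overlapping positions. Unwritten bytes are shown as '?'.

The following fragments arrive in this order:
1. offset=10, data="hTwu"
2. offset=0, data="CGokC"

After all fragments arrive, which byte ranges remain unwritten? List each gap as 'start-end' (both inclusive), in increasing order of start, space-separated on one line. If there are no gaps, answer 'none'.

Fragment 1: offset=10 len=4
Fragment 2: offset=0 len=5
Gaps: 5-9

Answer: 5-9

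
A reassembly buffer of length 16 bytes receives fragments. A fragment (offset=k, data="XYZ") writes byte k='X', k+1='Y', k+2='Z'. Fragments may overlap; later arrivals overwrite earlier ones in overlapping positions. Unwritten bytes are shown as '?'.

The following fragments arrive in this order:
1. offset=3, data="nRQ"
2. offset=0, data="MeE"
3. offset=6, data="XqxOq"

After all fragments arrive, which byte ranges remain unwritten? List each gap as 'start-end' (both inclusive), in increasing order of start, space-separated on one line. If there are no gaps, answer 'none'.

Fragment 1: offset=3 len=3
Fragment 2: offset=0 len=3
Fragment 3: offset=6 len=5
Gaps: 11-15

Answer: 11-15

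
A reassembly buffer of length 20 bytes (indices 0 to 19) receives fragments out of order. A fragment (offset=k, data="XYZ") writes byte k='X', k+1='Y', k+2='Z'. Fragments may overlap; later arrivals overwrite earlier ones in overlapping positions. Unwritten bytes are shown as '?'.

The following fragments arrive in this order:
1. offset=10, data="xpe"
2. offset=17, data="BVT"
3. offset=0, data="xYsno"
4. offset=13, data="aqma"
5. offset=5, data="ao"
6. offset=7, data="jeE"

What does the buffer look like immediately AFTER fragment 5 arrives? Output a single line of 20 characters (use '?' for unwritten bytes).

Answer: xYsnoao???xpeaqmaBVT

Derivation:
Fragment 1: offset=10 data="xpe" -> buffer=??????????xpe???????
Fragment 2: offset=17 data="BVT" -> buffer=??????????xpe????BVT
Fragment 3: offset=0 data="xYsno" -> buffer=xYsno?????xpe????BVT
Fragment 4: offset=13 data="aqma" -> buffer=xYsno?????xpeaqmaBVT
Fragment 5: offset=5 data="ao" -> buffer=xYsnoao???xpeaqmaBVT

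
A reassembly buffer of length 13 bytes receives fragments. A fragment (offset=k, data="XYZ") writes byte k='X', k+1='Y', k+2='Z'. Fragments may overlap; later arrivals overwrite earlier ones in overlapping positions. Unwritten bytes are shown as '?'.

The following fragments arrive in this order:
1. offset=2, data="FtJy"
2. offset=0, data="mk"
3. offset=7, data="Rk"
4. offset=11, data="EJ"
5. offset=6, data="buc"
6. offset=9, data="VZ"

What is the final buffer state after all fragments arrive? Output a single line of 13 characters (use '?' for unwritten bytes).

Fragment 1: offset=2 data="FtJy" -> buffer=??FtJy???????
Fragment 2: offset=0 data="mk" -> buffer=mkFtJy???????
Fragment 3: offset=7 data="Rk" -> buffer=mkFtJy?Rk????
Fragment 4: offset=11 data="EJ" -> buffer=mkFtJy?Rk??EJ
Fragment 5: offset=6 data="buc" -> buffer=mkFtJybuc??EJ
Fragment 6: offset=9 data="VZ" -> buffer=mkFtJybucVZEJ

Answer: mkFtJybucVZEJ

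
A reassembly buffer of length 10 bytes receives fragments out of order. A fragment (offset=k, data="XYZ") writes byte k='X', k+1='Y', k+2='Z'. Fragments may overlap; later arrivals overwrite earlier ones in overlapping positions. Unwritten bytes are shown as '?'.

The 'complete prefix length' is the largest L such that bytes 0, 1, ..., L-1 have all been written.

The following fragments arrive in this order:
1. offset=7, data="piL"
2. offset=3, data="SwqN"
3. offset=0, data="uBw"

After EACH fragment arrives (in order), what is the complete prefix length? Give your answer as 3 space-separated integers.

Fragment 1: offset=7 data="piL" -> buffer=???????piL -> prefix_len=0
Fragment 2: offset=3 data="SwqN" -> buffer=???SwqNpiL -> prefix_len=0
Fragment 3: offset=0 data="uBw" -> buffer=uBwSwqNpiL -> prefix_len=10

Answer: 0 0 10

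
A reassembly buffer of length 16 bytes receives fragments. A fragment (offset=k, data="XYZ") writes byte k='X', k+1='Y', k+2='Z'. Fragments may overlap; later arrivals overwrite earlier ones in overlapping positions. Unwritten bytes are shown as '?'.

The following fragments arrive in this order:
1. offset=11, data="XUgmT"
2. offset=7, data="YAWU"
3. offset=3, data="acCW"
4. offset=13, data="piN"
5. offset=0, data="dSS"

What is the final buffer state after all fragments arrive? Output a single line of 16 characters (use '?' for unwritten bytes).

Fragment 1: offset=11 data="XUgmT" -> buffer=???????????XUgmT
Fragment 2: offset=7 data="YAWU" -> buffer=???????YAWUXUgmT
Fragment 3: offset=3 data="acCW" -> buffer=???acCWYAWUXUgmT
Fragment 4: offset=13 data="piN" -> buffer=???acCWYAWUXUpiN
Fragment 5: offset=0 data="dSS" -> buffer=dSSacCWYAWUXUpiN

Answer: dSSacCWYAWUXUpiN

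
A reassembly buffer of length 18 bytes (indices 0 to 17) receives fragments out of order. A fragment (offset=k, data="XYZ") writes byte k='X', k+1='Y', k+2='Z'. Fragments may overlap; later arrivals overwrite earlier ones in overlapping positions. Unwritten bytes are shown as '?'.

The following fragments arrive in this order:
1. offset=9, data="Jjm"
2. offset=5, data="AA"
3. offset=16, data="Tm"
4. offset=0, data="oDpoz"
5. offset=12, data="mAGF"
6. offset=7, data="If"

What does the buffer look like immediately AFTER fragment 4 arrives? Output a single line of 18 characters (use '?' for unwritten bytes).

Answer: oDpozAA??Jjm????Tm

Derivation:
Fragment 1: offset=9 data="Jjm" -> buffer=?????????Jjm??????
Fragment 2: offset=5 data="AA" -> buffer=?????AA??Jjm??????
Fragment 3: offset=16 data="Tm" -> buffer=?????AA??Jjm????Tm
Fragment 4: offset=0 data="oDpoz" -> buffer=oDpozAA??Jjm????Tm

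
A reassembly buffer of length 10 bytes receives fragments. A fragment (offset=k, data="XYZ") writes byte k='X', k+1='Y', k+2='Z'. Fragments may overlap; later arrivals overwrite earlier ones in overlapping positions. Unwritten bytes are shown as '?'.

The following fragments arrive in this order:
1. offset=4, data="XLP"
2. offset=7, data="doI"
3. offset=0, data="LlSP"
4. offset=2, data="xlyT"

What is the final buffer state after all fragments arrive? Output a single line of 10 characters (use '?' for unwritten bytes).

Answer: LlxlyTPdoI

Derivation:
Fragment 1: offset=4 data="XLP" -> buffer=????XLP???
Fragment 2: offset=7 data="doI" -> buffer=????XLPdoI
Fragment 3: offset=0 data="LlSP" -> buffer=LlSPXLPdoI
Fragment 4: offset=2 data="xlyT" -> buffer=LlxlyTPdoI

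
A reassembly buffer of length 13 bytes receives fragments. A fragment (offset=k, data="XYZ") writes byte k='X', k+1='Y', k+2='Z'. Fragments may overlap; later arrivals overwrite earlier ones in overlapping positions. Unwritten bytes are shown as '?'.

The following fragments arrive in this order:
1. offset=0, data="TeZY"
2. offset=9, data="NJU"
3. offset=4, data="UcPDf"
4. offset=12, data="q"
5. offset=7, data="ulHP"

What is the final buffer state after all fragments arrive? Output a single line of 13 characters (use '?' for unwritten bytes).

Answer: TeZYUcPulHPUq

Derivation:
Fragment 1: offset=0 data="TeZY" -> buffer=TeZY?????????
Fragment 2: offset=9 data="NJU" -> buffer=TeZY?????NJU?
Fragment 3: offset=4 data="UcPDf" -> buffer=TeZYUcPDfNJU?
Fragment 4: offset=12 data="q" -> buffer=TeZYUcPDfNJUq
Fragment 5: offset=7 data="ulHP" -> buffer=TeZYUcPulHPUq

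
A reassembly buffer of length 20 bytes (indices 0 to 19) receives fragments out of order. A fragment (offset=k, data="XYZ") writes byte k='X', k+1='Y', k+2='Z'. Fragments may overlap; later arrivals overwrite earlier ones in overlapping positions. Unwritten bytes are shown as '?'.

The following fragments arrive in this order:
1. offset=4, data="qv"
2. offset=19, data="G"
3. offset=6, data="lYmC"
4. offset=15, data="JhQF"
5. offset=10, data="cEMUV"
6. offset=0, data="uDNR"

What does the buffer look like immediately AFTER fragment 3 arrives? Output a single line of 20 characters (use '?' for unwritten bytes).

Fragment 1: offset=4 data="qv" -> buffer=????qv??????????????
Fragment 2: offset=19 data="G" -> buffer=????qv?????????????G
Fragment 3: offset=6 data="lYmC" -> buffer=????qvlYmC?????????G

Answer: ????qvlYmC?????????G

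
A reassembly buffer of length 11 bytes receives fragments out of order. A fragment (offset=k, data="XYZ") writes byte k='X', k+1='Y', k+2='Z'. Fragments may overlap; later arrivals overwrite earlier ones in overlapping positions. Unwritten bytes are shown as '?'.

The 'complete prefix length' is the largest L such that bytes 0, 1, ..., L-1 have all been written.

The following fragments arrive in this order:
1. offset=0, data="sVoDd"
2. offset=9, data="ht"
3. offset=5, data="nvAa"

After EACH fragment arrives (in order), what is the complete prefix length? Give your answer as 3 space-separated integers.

Answer: 5 5 11

Derivation:
Fragment 1: offset=0 data="sVoDd" -> buffer=sVoDd?????? -> prefix_len=5
Fragment 2: offset=9 data="ht" -> buffer=sVoDd????ht -> prefix_len=5
Fragment 3: offset=5 data="nvAa" -> buffer=sVoDdnvAaht -> prefix_len=11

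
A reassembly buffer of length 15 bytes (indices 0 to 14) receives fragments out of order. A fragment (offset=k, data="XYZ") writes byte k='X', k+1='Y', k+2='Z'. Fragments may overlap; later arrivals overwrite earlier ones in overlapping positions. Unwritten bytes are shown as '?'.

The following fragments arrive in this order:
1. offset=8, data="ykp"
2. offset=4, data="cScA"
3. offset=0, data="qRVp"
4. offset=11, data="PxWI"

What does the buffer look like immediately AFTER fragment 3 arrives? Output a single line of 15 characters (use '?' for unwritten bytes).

Answer: qRVpcScAykp????

Derivation:
Fragment 1: offset=8 data="ykp" -> buffer=????????ykp????
Fragment 2: offset=4 data="cScA" -> buffer=????cScAykp????
Fragment 3: offset=0 data="qRVp" -> buffer=qRVpcScAykp????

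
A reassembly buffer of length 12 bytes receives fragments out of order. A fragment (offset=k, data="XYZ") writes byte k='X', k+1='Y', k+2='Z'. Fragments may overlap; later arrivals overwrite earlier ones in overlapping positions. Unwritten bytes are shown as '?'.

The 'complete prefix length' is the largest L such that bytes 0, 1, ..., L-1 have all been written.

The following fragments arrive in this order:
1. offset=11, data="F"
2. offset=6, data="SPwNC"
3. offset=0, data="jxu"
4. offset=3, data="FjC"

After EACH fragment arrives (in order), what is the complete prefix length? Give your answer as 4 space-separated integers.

Answer: 0 0 3 12

Derivation:
Fragment 1: offset=11 data="F" -> buffer=???????????F -> prefix_len=0
Fragment 2: offset=6 data="SPwNC" -> buffer=??????SPwNCF -> prefix_len=0
Fragment 3: offset=0 data="jxu" -> buffer=jxu???SPwNCF -> prefix_len=3
Fragment 4: offset=3 data="FjC" -> buffer=jxuFjCSPwNCF -> prefix_len=12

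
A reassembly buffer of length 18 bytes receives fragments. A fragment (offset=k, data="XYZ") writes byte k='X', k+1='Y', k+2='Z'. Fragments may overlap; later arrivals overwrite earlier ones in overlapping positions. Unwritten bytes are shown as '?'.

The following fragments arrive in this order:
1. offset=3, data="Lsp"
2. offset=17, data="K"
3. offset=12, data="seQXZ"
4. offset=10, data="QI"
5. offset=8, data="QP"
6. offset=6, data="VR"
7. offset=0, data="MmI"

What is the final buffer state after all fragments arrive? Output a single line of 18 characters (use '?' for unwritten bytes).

Answer: MmILspVRQPQIseQXZK

Derivation:
Fragment 1: offset=3 data="Lsp" -> buffer=???Lsp????????????
Fragment 2: offset=17 data="K" -> buffer=???Lsp???????????K
Fragment 3: offset=12 data="seQXZ" -> buffer=???Lsp??????seQXZK
Fragment 4: offset=10 data="QI" -> buffer=???Lsp????QIseQXZK
Fragment 5: offset=8 data="QP" -> buffer=???Lsp??QPQIseQXZK
Fragment 6: offset=6 data="VR" -> buffer=???LspVRQPQIseQXZK
Fragment 7: offset=0 data="MmI" -> buffer=MmILspVRQPQIseQXZK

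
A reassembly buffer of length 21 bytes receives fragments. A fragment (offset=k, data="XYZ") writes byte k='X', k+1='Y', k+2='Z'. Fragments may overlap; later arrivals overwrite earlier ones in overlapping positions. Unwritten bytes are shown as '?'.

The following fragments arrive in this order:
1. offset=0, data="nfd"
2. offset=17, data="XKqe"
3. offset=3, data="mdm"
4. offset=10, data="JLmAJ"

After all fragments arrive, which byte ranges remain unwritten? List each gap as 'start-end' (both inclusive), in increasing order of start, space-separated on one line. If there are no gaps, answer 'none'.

Answer: 6-9 15-16

Derivation:
Fragment 1: offset=0 len=3
Fragment 2: offset=17 len=4
Fragment 3: offset=3 len=3
Fragment 4: offset=10 len=5
Gaps: 6-9 15-16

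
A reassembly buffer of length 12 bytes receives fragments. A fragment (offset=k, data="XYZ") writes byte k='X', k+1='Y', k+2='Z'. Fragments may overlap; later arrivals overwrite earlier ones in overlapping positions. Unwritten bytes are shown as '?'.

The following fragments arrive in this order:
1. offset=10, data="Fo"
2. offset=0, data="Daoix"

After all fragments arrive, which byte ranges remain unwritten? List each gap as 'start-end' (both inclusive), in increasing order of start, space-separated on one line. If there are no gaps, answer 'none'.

Answer: 5-9

Derivation:
Fragment 1: offset=10 len=2
Fragment 2: offset=0 len=5
Gaps: 5-9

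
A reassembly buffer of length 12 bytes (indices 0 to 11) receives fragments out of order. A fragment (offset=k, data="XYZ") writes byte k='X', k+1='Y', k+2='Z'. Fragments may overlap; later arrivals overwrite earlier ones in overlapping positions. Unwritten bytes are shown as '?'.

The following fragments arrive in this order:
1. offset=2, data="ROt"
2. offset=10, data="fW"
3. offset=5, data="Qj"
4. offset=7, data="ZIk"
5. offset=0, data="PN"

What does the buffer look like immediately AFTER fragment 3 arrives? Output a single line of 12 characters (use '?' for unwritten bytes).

Fragment 1: offset=2 data="ROt" -> buffer=??ROt???????
Fragment 2: offset=10 data="fW" -> buffer=??ROt?????fW
Fragment 3: offset=5 data="Qj" -> buffer=??ROtQj???fW

Answer: ??ROtQj???fW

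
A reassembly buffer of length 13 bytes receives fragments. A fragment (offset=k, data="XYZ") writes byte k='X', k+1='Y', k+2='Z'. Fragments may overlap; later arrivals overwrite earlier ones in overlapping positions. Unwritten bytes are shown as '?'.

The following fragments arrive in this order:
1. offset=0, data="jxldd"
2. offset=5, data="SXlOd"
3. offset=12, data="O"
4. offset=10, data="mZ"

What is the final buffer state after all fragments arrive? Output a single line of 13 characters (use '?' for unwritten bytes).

Fragment 1: offset=0 data="jxldd" -> buffer=jxldd????????
Fragment 2: offset=5 data="SXlOd" -> buffer=jxlddSXlOd???
Fragment 3: offset=12 data="O" -> buffer=jxlddSXlOd??O
Fragment 4: offset=10 data="mZ" -> buffer=jxlddSXlOdmZO

Answer: jxlddSXlOdmZO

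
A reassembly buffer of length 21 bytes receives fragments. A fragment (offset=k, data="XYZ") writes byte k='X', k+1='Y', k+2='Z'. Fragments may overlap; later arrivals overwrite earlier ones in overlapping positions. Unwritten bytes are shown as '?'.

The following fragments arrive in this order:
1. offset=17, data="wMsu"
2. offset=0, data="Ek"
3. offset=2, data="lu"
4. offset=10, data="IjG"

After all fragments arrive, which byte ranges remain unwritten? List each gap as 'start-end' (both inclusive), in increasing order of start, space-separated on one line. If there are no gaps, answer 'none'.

Fragment 1: offset=17 len=4
Fragment 2: offset=0 len=2
Fragment 3: offset=2 len=2
Fragment 4: offset=10 len=3
Gaps: 4-9 13-16

Answer: 4-9 13-16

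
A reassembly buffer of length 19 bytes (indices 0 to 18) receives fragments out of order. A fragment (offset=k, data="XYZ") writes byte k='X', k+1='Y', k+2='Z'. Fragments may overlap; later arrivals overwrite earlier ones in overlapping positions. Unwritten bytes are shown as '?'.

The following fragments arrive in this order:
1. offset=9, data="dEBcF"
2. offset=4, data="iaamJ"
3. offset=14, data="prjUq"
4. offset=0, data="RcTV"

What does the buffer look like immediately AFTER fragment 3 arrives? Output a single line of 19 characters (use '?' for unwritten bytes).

Answer: ????iaamJdEBcFprjUq

Derivation:
Fragment 1: offset=9 data="dEBcF" -> buffer=?????????dEBcF?????
Fragment 2: offset=4 data="iaamJ" -> buffer=????iaamJdEBcF?????
Fragment 3: offset=14 data="prjUq" -> buffer=????iaamJdEBcFprjUq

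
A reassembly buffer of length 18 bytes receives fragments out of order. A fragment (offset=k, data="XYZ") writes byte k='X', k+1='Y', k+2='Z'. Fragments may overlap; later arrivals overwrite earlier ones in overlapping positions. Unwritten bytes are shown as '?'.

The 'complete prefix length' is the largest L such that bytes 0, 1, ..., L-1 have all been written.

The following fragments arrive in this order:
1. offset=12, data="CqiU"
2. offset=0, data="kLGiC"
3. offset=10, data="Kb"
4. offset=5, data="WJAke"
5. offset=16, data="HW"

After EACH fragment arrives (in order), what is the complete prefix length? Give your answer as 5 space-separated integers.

Fragment 1: offset=12 data="CqiU" -> buffer=????????????CqiU?? -> prefix_len=0
Fragment 2: offset=0 data="kLGiC" -> buffer=kLGiC???????CqiU?? -> prefix_len=5
Fragment 3: offset=10 data="Kb" -> buffer=kLGiC?????KbCqiU?? -> prefix_len=5
Fragment 4: offset=5 data="WJAke" -> buffer=kLGiCWJAkeKbCqiU?? -> prefix_len=16
Fragment 5: offset=16 data="HW" -> buffer=kLGiCWJAkeKbCqiUHW -> prefix_len=18

Answer: 0 5 5 16 18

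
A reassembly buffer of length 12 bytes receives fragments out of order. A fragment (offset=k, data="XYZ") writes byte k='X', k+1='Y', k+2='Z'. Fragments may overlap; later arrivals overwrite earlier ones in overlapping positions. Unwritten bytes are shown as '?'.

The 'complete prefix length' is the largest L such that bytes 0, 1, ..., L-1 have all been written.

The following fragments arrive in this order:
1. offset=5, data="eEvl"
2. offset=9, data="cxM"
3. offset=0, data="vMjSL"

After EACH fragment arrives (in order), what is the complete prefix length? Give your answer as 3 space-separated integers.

Fragment 1: offset=5 data="eEvl" -> buffer=?????eEvl??? -> prefix_len=0
Fragment 2: offset=9 data="cxM" -> buffer=?????eEvlcxM -> prefix_len=0
Fragment 3: offset=0 data="vMjSL" -> buffer=vMjSLeEvlcxM -> prefix_len=12

Answer: 0 0 12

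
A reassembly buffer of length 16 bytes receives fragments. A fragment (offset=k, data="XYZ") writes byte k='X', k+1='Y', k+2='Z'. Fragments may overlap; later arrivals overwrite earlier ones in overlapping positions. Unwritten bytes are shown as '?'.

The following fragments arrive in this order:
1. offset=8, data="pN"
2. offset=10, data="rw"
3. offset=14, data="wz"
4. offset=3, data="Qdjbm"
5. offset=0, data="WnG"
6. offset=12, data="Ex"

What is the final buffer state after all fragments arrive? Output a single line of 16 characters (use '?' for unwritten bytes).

Answer: WnGQdjbmpNrwExwz

Derivation:
Fragment 1: offset=8 data="pN" -> buffer=????????pN??????
Fragment 2: offset=10 data="rw" -> buffer=????????pNrw????
Fragment 3: offset=14 data="wz" -> buffer=????????pNrw??wz
Fragment 4: offset=3 data="Qdjbm" -> buffer=???QdjbmpNrw??wz
Fragment 5: offset=0 data="WnG" -> buffer=WnGQdjbmpNrw??wz
Fragment 6: offset=12 data="Ex" -> buffer=WnGQdjbmpNrwExwz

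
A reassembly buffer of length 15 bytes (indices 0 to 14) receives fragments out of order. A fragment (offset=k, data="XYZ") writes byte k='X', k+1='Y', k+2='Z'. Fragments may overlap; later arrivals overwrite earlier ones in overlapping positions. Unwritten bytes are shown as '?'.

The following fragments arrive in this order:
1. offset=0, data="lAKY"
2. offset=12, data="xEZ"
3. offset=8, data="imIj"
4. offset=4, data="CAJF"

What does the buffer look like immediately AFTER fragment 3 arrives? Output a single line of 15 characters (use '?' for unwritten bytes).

Fragment 1: offset=0 data="lAKY" -> buffer=lAKY???????????
Fragment 2: offset=12 data="xEZ" -> buffer=lAKY????????xEZ
Fragment 3: offset=8 data="imIj" -> buffer=lAKY????imIjxEZ

Answer: lAKY????imIjxEZ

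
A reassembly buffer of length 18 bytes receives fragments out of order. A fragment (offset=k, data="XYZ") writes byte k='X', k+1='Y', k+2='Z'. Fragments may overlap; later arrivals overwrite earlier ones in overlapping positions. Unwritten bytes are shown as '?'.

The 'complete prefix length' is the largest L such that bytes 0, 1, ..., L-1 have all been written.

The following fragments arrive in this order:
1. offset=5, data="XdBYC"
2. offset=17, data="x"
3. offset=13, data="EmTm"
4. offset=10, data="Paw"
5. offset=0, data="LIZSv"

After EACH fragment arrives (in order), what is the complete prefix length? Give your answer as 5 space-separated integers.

Answer: 0 0 0 0 18

Derivation:
Fragment 1: offset=5 data="XdBYC" -> buffer=?????XdBYC???????? -> prefix_len=0
Fragment 2: offset=17 data="x" -> buffer=?????XdBYC???????x -> prefix_len=0
Fragment 3: offset=13 data="EmTm" -> buffer=?????XdBYC???EmTmx -> prefix_len=0
Fragment 4: offset=10 data="Paw" -> buffer=?????XdBYCPawEmTmx -> prefix_len=0
Fragment 5: offset=0 data="LIZSv" -> buffer=LIZSvXdBYCPawEmTmx -> prefix_len=18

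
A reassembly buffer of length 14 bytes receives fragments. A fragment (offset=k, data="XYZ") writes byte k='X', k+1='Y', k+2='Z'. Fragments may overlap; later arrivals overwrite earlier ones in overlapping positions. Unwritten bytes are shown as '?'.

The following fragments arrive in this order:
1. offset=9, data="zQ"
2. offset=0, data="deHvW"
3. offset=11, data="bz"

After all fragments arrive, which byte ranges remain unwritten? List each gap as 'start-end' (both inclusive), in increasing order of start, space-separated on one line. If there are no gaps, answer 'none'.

Fragment 1: offset=9 len=2
Fragment 2: offset=0 len=5
Fragment 3: offset=11 len=2
Gaps: 5-8 13-13

Answer: 5-8 13-13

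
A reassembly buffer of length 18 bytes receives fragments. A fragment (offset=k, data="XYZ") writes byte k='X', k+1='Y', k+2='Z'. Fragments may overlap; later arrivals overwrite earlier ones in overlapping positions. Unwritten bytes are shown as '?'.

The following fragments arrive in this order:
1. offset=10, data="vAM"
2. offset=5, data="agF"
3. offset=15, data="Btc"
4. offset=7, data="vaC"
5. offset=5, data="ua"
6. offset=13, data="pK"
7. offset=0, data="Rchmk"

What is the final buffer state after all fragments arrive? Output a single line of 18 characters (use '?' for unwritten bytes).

Fragment 1: offset=10 data="vAM" -> buffer=??????????vAM?????
Fragment 2: offset=5 data="agF" -> buffer=?????agF??vAM?????
Fragment 3: offset=15 data="Btc" -> buffer=?????agF??vAM??Btc
Fragment 4: offset=7 data="vaC" -> buffer=?????agvaCvAM??Btc
Fragment 5: offset=5 data="ua" -> buffer=?????uavaCvAM??Btc
Fragment 6: offset=13 data="pK" -> buffer=?????uavaCvAMpKBtc
Fragment 7: offset=0 data="Rchmk" -> buffer=RchmkuavaCvAMpKBtc

Answer: RchmkuavaCvAMpKBtc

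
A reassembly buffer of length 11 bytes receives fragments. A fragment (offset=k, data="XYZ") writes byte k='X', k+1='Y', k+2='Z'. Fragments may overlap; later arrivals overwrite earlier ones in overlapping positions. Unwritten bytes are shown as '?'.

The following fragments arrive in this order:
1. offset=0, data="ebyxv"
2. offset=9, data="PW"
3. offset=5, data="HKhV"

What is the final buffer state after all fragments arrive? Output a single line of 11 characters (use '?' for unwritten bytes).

Fragment 1: offset=0 data="ebyxv" -> buffer=ebyxv??????
Fragment 2: offset=9 data="PW" -> buffer=ebyxv????PW
Fragment 3: offset=5 data="HKhV" -> buffer=ebyxvHKhVPW

Answer: ebyxvHKhVPW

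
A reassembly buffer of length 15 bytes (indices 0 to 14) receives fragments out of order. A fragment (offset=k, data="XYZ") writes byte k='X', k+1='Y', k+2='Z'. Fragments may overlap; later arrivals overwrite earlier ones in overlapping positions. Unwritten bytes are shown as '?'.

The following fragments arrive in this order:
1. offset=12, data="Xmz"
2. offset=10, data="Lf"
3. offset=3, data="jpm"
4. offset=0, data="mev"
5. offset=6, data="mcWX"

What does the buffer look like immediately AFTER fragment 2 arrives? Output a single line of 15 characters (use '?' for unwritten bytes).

Answer: ??????????LfXmz

Derivation:
Fragment 1: offset=12 data="Xmz" -> buffer=????????????Xmz
Fragment 2: offset=10 data="Lf" -> buffer=??????????LfXmz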